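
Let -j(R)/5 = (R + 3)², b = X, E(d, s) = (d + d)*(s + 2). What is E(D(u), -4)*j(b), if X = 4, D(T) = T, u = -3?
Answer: -2940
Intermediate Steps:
E(d, s) = 2*d*(2 + s) (E(d, s) = (2*d)*(2 + s) = 2*d*(2 + s))
b = 4
j(R) = -5*(3 + R)² (j(R) = -5*(R + 3)² = -5*(3 + R)²)
E(D(u), -4)*j(b) = (2*(-3)*(2 - 4))*(-5*(3 + 4)²) = (2*(-3)*(-2))*(-5*7²) = 12*(-5*49) = 12*(-245) = -2940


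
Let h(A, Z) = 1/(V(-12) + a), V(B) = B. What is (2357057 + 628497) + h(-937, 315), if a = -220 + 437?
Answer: 612038571/205 ≈ 2.9856e+6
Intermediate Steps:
a = 217
h(A, Z) = 1/205 (h(A, Z) = 1/(-12 + 217) = 1/205)
(2357057 + 628497) + h(-937, 315) = (2357057 + 628497) + 1/205 = 2985554 + 1/205 = 612038571/205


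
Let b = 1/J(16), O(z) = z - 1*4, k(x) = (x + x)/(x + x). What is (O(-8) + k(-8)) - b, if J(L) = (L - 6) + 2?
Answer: -133/12 ≈ -11.083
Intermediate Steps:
J(L) = -4 + L (J(L) = (-6 + L) + 2 = -4 + L)
k(x) = 1 (k(x) = (2*x)/((2*x)) = (2*x)*(1/(2*x)) = 1)
O(z) = -4 + z (O(z) = z - 4 = -4 + z)
b = 1/12 (b = 1/(-4 + 16) = 1/12 ≈ 0.083333)
(O(-8) + k(-8)) - b = ((-4 - 8) + 1) - 1*1/12 = (-12 + 1) - 1/12 = -11 - 1/12 = -133/12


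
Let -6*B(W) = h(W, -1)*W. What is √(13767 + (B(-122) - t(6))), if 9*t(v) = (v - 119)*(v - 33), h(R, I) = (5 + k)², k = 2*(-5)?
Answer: √125427/3 ≈ 118.05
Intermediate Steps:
k = -10
h(R, I) = 25 (h(R, I) = (5 - 10)² = (-5)² = 25)
t(v) = (-119 + v)*(-33 + v)/9 (t(v) = ((v - 119)*(v - 33))/9 = ((-119 + v)*(-33 + v))/9 = (-119 + v)*(-33 + v)/9)
B(W) = -25*W/6
√(13767 + (B(-122) - t(6))) = √(13767 + (-25/6*(-122) - (1309/3 - 152/9*6 + (⅑)*6²))) = √(13767 + (1525/3 - (1309/3 - 304/3 + (⅑)*36))) = √(13767 + (1525/3 - (1309/3 - 304/3 + 4))) = √(13767 + (1525/3 - 1*339)) = √(13767 + (1525/3 - 339)) = √(13767 + 508/3) = √(41809/3) = √125427/3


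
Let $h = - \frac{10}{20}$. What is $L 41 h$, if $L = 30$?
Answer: $-615$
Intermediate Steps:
$h = - \frac{1}{2}$ ($h = \left(-10\right) \frac{1}{20} = - \frac{1}{2} \approx -0.5$)
$L 41 h = 30 \cdot 41 \left(- \frac{1}{2}\right) = 1230 \left(- \frac{1}{2}\right) = -615$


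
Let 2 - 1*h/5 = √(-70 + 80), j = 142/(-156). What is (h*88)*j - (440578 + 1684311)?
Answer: -82901911/39 + 15620*√10/39 ≈ -2.1244e+6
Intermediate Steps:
j = -71/78 (j = 142*(-1/156) = -71/78 ≈ -0.91026)
h = 10 - 5*√10 (h = 10 - 5*√(-70 + 80) = 10 - 5*√10 ≈ -5.8114)
(h*88)*j - (440578 + 1684311) = ((10 - 5*√10)*88)*(-71/78) - (440578 + 1684311) = (880 - 440*√10)*(-71/78) - 1*2124889 = (-31240/39 + 15620*√10/39) - 2124889 = -82901911/39 + 15620*√10/39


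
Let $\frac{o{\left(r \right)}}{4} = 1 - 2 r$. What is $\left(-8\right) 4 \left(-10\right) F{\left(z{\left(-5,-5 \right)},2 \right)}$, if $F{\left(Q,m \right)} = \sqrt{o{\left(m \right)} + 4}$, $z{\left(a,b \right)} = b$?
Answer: $640 i \sqrt{2} \approx 905.1 i$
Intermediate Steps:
$o{\left(r \right)} = 4 - 8 r$ ($o{\left(r \right)} = 4 \left(1 - 2 r\right) = 4 - 8 r$)
$F{\left(Q,m \right)} = \sqrt{8 - 8 m}$ ($F{\left(Q,m \right)} = \sqrt{\left(4 - 8 m\right) + 4} = \sqrt{8 - 8 m}$)
$\left(-8\right) 4 \left(-10\right) F{\left(z{\left(-5,-5 \right)},2 \right)} = \left(-8\right) 4 \left(-10\right) 2 \sqrt{2 - 4} = \left(-32\right) \left(-10\right) 2 \sqrt{2 - 4} = 320 \cdot 2 \sqrt{-2} = 320 \cdot 2 i \sqrt{2} = 640 i \sqrt{2}$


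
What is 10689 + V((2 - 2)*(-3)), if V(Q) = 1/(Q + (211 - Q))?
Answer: 2255380/211 ≈ 10689.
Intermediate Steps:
V(Q) = 1/211
10689 + V((2 - 2)*(-3)) = 10689 + 1/211 = 2255380/211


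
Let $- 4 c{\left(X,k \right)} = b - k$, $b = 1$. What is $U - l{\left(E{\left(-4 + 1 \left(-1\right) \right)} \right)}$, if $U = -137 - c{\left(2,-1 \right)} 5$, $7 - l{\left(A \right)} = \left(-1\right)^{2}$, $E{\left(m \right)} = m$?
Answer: $- \frac{281}{2} \approx -140.5$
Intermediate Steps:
$c{\left(X,k \right)} = - \frac{1}{4} + \frac{k}{4}$ ($c{\left(X,k \right)} = - \frac{1 - k}{4} = - \frac{1}{4} + \frac{k}{4}$)
$l{\left(A \right)} = 6$ ($l{\left(A \right)} = 7 - \left(-1\right)^{2} = 7 - 1 = 6$)
$U = - \frac{269}{2}$ ($U = -137 - \left(- \frac{1}{4} + \frac{1}{4} \left(-1\right)\right) 5 = -137 - \left(- \frac{1}{4} - \frac{1}{4}\right) 5 = -137 - \left(- \frac{1}{2}\right) 5 = -137 - - \frac{5}{2} = -137 + \frac{5}{2} = - \frac{269}{2} \approx -134.5$)
$U - l{\left(E{\left(-4 + 1 \left(-1\right) \right)} \right)} = - \frac{269}{2} - 6 = - \frac{281}{2}$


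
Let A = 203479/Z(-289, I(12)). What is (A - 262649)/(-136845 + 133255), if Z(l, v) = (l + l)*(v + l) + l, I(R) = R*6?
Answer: 16433452217/224620915 ≈ 73.161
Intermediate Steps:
I(R) = 6*R
Z(l, v) = l + 2*l*(l + v) (Z(l, v) = (2*l)*(l + v) + l = 2*l*(l + v) + l = l + 2*l*(l + v))
A = 203479/125137 (A = 203479/((-289*(1 + 2*(-289) + 2*(6*12)))) = 203479/((-289*(1 - 578 + 2*72))) = 203479/((-289*(1 - 578 + 144))) = 203479/((-289*(-433))) = 203479/125137 ≈ 1.6260)
(A - 262649)/(-136845 + 133255) = (203479/125137 - 262649)/(-136845 + 133255) = -32866904434/125137/(-3590) = -32866904434/125137*(-1/3590) = 16433452217/224620915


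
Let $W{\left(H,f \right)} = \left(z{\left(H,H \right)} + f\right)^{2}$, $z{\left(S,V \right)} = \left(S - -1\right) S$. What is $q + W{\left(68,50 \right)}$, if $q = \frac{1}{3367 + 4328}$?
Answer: $\frac{173034109981}{7695} \approx 2.2487 \cdot 10^{7}$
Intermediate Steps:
$z{\left(S,V \right)} = S \left(1 + S\right)$ ($z{\left(S,V \right)} = \left(S + 1\right) S = \left(1 + S\right) S = S \left(1 + S\right)$)
$q = \frac{1}{7695} \approx 0.00012995$
$W{\left(H,f \right)} = \left(f + H \left(1 + H\right)\right)^{2}$ ($W{\left(H,f \right)} = \left(H \left(1 + H\right) + f\right)^{2} = \left(f + H \left(1 + H\right)\right)^{2}$)
$q + W{\left(68,50 \right)} = \frac{1}{7695} + \left(50 + 68 \left(1 + 68\right)\right)^{2} = \frac{1}{7695} + \left(50 + 68 \cdot 69\right)^{2} = \frac{1}{7695} + \left(50 + 4692\right)^{2} = \frac{1}{7695} + 4742^{2} = \frac{1}{7695} + 22486564 = \frac{173034109981}{7695}$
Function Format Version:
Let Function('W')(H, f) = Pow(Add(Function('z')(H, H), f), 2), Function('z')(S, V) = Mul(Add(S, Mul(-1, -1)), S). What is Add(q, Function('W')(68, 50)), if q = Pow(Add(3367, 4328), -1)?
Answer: Rational(173034109981, 7695) ≈ 2.2487e+7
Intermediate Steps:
Function('z')(S, V) = Mul(S, Add(1, S)) (Function('z')(S, V) = Mul(Add(S, 1), S) = Mul(Add(1, S), S) = Mul(S, Add(1, S)))
q = Rational(1, 7695) (q = Pow(7695, -1) = Rational(1, 7695) ≈ 0.00012995)
Function('W')(H, f) = Pow(Add(f, Mul(H, Add(1, H))), 2) (Function('W')(H, f) = Pow(Add(Mul(H, Add(1, H)), f), 2) = Pow(Add(f, Mul(H, Add(1, H))), 2))
Add(q, Function('W')(68, 50)) = Add(Rational(1, 7695), Pow(Add(50, Mul(68, Add(1, 68))), 2)) = Add(Rational(1, 7695), Pow(Add(50, Mul(68, 69)), 2)) = Add(Rational(1, 7695), Pow(Add(50, 4692), 2)) = Add(Rational(1, 7695), Pow(4742, 2)) = Add(Rational(1, 7695), 22486564) = Rational(173034109981, 7695)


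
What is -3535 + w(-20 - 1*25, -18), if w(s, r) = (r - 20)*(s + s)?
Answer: -115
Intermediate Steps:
w(s, r) = 2*s*(-20 + r) (w(s, r) = (-20 + r)*(2*s) = 2*s*(-20 + r))
-3535 + w(-20 - 1*25, -18) = -3535 + 2*(-20 - 1*25)*(-20 - 18) = -3535 + 2*(-20 - 25)*(-38) = -3535 + 2*(-45)*(-38) = -3535 + 3420 = -115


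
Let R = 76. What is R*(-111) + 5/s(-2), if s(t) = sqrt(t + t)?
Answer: -8436 - 5*I/2 ≈ -8436.0 - 2.5*I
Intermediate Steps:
s(t) = sqrt(2)*sqrt(t) (s(t) = sqrt(2*t) = sqrt(2)*sqrt(t))
R*(-111) + 5/s(-2) = 76*(-111) + 5/((sqrt(2)*sqrt(-2))) = -8436 + 5/((sqrt(2)*(I*sqrt(2)))) = -8436 + 5/((2*I)) = -8436 + 5*(-I/2) = -8436 - 5*I/2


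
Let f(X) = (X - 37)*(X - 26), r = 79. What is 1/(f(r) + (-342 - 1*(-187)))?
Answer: 1/2071 ≈ 0.00048286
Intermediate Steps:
f(X) = (-37 + X)*(-26 + X)
1/(f(r) + (-342 - 1*(-187))) = 1/((962 + 79² - 63*79) + (-342 - 1*(-187))) = 1/((962 + 6241 - 4977) + (-342 + 187)) = 1/(2226 - 155) = 1/2071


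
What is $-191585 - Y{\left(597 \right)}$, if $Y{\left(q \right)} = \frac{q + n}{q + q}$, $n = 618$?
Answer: $- \frac{76251235}{398} \approx -1.9159 \cdot 10^{5}$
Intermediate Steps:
$Y{\left(q \right)} = \frac{618 + q}{2 q}$ ($Y{\left(q \right)} = \frac{q + 618}{q + q} = \frac{618 + q}{2 q}$)
$-191585 - Y{\left(597 \right)} = -191585 - \frac{618 + 597}{2 \cdot 597} = -191585 - \frac{1}{2} \cdot \frac{1}{597} \cdot 1215 = -191585 - \frac{405}{398} = - \frac{76251235}{398}$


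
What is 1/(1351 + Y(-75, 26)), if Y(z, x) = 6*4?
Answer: 1/1375 ≈ 0.00072727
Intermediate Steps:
Y(z, x) = 24
1/(1351 + Y(-75, 26)) = 1/(1351 + 24) = 1/1375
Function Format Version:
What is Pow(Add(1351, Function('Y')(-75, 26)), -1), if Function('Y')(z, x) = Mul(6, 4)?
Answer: Rational(1, 1375) ≈ 0.00072727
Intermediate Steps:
Function('Y')(z, x) = 24
Pow(Add(1351, Function('Y')(-75, 26)), -1) = Pow(Add(1351, 24), -1) = Pow(1375, -1) = Rational(1, 1375)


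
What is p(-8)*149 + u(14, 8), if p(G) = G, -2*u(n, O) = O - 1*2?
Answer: -1195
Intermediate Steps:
u(n, O) = 1 - O/2 (u(n, O) = -(O - 1*2)/2 = -(O - 2)/2 = -(-2 + O)/2 = 1 - O/2)
p(-8)*149 + u(14, 8) = -8*149 + (1 - ½*8) = -1192 + (1 - 4) = -1192 - 3 = -1195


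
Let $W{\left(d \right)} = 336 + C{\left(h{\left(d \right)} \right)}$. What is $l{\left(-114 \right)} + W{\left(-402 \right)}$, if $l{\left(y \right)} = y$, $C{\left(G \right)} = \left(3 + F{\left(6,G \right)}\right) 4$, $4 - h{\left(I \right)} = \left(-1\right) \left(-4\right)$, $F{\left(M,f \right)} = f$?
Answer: $234$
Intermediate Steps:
$h{\left(I \right)} = 0$ ($h{\left(I \right)} = 4 - \left(-1\right) \left(-4\right) = 4 - 4 = 0$)
$C{\left(G \right)} = 12 + 4 G$ ($C{\left(G \right)} = \left(3 + G\right) 4 = 12 + 4 G$)
$W{\left(d \right)} = 348$ ($W{\left(d \right)} = 336 + \left(12 + 4 \cdot 0\right) = 336 + \left(12 + 0\right) = 336 + 12 = 348$)
$l{\left(-114 \right)} + W{\left(-402 \right)} = -114 + 348 = 234$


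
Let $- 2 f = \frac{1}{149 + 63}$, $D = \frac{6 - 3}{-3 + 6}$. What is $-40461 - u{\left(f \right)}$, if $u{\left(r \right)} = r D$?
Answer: $- \frac{17155463}{424} \approx -40461.0$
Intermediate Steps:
$D = 1$ ($D = \frac{3}{3} = 3 \cdot \frac{1}{3} = 1$)
$f = - \frac{1}{424}$ ($f = - \frac{1}{2 \left(149 + 63\right)} = - \frac{1}{2 \cdot 212} = \left(- \frac{1}{2}\right) \frac{1}{212} = - \frac{1}{424} \approx -0.0023585$)
$u{\left(r \right)} = r$ ($u{\left(r \right)} = r 1 = r$)
$-40461 - u{\left(f \right)} = -40461 - - \frac{1}{424} = -40461 + \frac{1}{424} = - \frac{17155463}{424}$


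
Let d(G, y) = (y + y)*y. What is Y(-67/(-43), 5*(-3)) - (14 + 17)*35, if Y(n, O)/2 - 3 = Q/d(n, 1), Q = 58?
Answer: -1021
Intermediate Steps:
d(G, y) = 2*y**2 (d(G, y) = (2*y)*y = 2*y**2)
Y(n, O) = 64 (Y(n, O) = 6 + 2*(58/((2*1**2))) = 6 + 2*(58/((2*1))) = 6 + 2*(58/2) = 6 + 2*(58*(1/2)) = 6 + 2*29 = 6 + 58 = 64)
Y(-67/(-43), 5*(-3)) - (14 + 17)*35 = 64 - (14 + 17)*35 = 64 - 31*35 = 64 - 1*1085 = 64 - 1085 = -1021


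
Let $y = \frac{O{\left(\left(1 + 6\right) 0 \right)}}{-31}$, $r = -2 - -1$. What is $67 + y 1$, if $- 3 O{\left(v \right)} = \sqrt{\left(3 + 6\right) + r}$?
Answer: $67 + \frac{2 \sqrt{2}}{93} \approx 67.03$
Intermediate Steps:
$r = -1$ ($r = -2 + 1 = -1$)
$O{\left(v \right)} = - \frac{2 \sqrt{2}}{3}$ ($O{\left(v \right)} = - \frac{\sqrt{\left(3 + 6\right) - 1}}{3} = - \frac{\sqrt{9 - 1}}{3} = - \frac{\sqrt{8}}{3} = - \frac{2 \sqrt{2}}{3}$)
$y = \frac{2 \sqrt{2}}{93}$ ($y = \frac{\left(- \frac{2}{3}\right) \sqrt{2}}{-31} = - \frac{2 \sqrt{2}}{3} \left(- \frac{1}{31}\right) = \frac{2 \sqrt{2}}{93} \approx 0.030413$)
$67 + y 1 = 67 + \frac{2 \sqrt{2}}{93} \cdot 1 = 67 + \frac{2 \sqrt{2}}{93}$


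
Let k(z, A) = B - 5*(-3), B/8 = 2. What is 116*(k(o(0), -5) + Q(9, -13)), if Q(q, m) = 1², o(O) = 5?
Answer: 3712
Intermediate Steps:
B = 16 (B = 8*2 = 16)
Q(q, m) = 1
k(z, A) = 31 (k(z, A) = 16 - 5*(-3) = 16 + 15 = 31)
116*(k(o(0), -5) + Q(9, -13)) = 116*(31 + 1) = 116*32 = 3712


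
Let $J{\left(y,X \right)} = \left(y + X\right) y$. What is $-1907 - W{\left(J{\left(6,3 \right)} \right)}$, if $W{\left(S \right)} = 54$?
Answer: $-1961$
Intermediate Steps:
$J{\left(y,X \right)} = y \left(X + y\right)$ ($J{\left(y,X \right)} = \left(X + y\right) y = y \left(X + y\right)$)
$-1907 - W{\left(J{\left(6,3 \right)} \right)} = -1907 - 54 = -1961$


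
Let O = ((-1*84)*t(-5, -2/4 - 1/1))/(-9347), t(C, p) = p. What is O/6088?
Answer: -63/28452268 ≈ -2.2142e-6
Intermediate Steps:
O = -126/9347 (O = ((-1*84)*(-2/4 - 1/1))/(-9347) = -84*(-2*¼ - 1*1)*(-1/9347) = -84*(-½ - 1)*(-1/9347) = -84*(-3/2)*(-1/9347) = 126*(-1/9347) = -126/9347 ≈ -0.013480)
O/6088 = -126/9347/6088 = -126/9347*1/6088 = -63/28452268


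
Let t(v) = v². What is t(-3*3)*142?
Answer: 11502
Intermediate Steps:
t(-3*3)*142 = (-3*3)²*142 = (-9)²*142 = 81*142 = 11502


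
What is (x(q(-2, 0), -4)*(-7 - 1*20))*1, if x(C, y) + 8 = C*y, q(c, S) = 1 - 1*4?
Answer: -108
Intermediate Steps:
q(c, S) = -3 (q(c, S) = 1 - 4 = -3)
x(C, y) = -8 + C*y
(x(q(-2, 0), -4)*(-7 - 1*20))*1 = ((-8 - 3*(-4))*(-7 - 1*20))*1 = ((-8 + 12)*(-7 - 20))*1 = (4*(-27))*1 = -108*1 = -108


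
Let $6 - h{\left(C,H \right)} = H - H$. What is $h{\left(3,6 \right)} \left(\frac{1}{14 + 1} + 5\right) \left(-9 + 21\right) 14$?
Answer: $\frac{25536}{5} \approx 5107.2$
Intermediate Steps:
$h{\left(C,H \right)} = 6$ ($h{\left(C,H \right)} = 6 - \left(H - H\right) = 6 - 0 = 6 + 0 = 6$)
$h{\left(3,6 \right)} \left(\frac{1}{14 + 1} + 5\right) \left(-9 + 21\right) 14 = 6 \left(\frac{1}{14 + 1} + 5\right) \left(-9 + 21\right) 14 = 6 \left(\frac{1}{15} + 5\right) 12 \cdot 14 = 6 \cdot \frac{76}{15} \cdot 12 \cdot 14 = 6 \cdot \frac{304}{5} \cdot 14 = \frac{1824}{5} \cdot 14 = \frac{25536}{5}$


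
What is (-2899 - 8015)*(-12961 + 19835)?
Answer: -75022836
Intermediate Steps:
(-2899 - 8015)*(-12961 + 19835) = -10914*6874 = -75022836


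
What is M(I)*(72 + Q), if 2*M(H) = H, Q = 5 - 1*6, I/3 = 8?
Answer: 852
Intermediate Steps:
I = 24 (I = 3*8 = 24)
Q = -1 (Q = 5 - 6 = -1)
M(H) = H/2
M(I)*(72 + Q) = ((1/2)*24)*(72 - 1) = 12*71 = 852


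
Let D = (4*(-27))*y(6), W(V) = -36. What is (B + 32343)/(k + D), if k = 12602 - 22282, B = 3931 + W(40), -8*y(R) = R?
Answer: -36238/9599 ≈ -3.7752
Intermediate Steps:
y(R) = -R/8
D = 81 (D = (4*(-27))*(-⅛*6) = -108*(-¾) = 81)
B = 3895 (B = 3931 - 36 = 3895)
k = -9680
(B + 32343)/(k + D) = (3895 + 32343)/(-9680 + 81) = 36238/(-9599) = 36238*(-1/9599) = -36238/9599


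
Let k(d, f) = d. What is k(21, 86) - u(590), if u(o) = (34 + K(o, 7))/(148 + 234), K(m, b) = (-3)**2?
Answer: 7979/382 ≈ 20.887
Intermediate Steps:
K(m, b) = 9
u(o) = 43/382 (u(o) = (34 + 9)/(148 + 234) = 43/382)
k(21, 86) - u(590) = 21 - 1*43/382 = 21 - 43/382 = 7979/382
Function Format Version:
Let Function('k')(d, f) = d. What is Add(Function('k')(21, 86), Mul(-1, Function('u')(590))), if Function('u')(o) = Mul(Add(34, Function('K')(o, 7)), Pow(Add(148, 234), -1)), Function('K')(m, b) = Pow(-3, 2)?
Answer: Rational(7979, 382) ≈ 20.887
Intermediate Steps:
Function('K')(m, b) = 9
Function('u')(o) = Rational(43, 382) (Function('u')(o) = Mul(Add(34, 9), Pow(Add(148, 234), -1)) = Mul(43, Pow(382, -1)) = Mul(43, Rational(1, 382)) = Rational(43, 382))
Add(Function('k')(21, 86), Mul(-1, Function('u')(590))) = Add(21, Mul(-1, Rational(43, 382))) = Add(21, Rational(-43, 382)) = Rational(7979, 382)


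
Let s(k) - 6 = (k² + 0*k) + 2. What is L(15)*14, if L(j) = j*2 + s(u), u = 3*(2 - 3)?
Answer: 658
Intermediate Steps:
u = -3 (u = 3*(-1) = -3)
s(k) = 8 + k² (s(k) = 6 + ((k² + 0*k) + 2) = 6 + ((k² + 0) + 2) = 6 + (k² + 2) = 6 + (2 + k²) = 8 + k²)
L(j) = 17 + 2*j (L(j) = j*2 + (8 + (-3)²) = 2*j + (8 + 9) = 2*j + 17 = 17 + 2*j)
L(15)*14 = (17 + 2*15)*14 = (17 + 30)*14 = 47*14 = 658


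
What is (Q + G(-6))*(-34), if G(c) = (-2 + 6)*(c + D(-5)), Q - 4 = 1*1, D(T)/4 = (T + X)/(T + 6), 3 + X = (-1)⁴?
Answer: 4454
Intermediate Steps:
X = -2 (X = -3 + (-1)⁴ = -3 + 1 = -2)
D(T) = 4*(-2 + T)/(6 + T) (D(T) = 4*((T - 2)/(T + 6)) = 4*((-2 + T)/(6 + T)) = 4*(-2 + T)/(6 + T))
Q = 5 (Q = 4 + 1*1 = 4 + 1 = 5)
G(c) = -112 + 4*c (G(c) = (-2 + 6)*(c + 4*(-2 - 5)/(6 - 5)) = 4*(c + 4*(-7)/1) = 4*(c + 4*1*(-7)) = 4*(c - 28) = 4*(-28 + c) = -112 + 4*c)
(Q + G(-6))*(-34) = (5 + (-112 + 4*(-6)))*(-34) = (5 + (-112 - 24))*(-34) = (5 - 136)*(-34) = -131*(-34) = 4454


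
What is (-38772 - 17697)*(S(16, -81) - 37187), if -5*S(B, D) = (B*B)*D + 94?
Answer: 9333930417/5 ≈ 1.8668e+9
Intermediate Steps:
S(B, D) = -94/5 - D*B**2/5 (S(B, D) = -((B*B)*D + 94)/5 = -(B**2*D + 94)/5 = -(D*B**2 + 94)/5 = -(94 + D*B**2)/5 = -94/5 - D*B**2/5)
(-38772 - 17697)*(S(16, -81) - 37187) = (-38772 - 17697)*((-94/5 - 1/5*(-81)*16**2) - 37187) = -56469*((-94/5 - 1/5*(-81)*256) - 37187) = -56469*((-94/5 + 20736/5) - 37187) = -56469*(20642/5 - 37187) = -56469*(-165293/5) = 9333930417/5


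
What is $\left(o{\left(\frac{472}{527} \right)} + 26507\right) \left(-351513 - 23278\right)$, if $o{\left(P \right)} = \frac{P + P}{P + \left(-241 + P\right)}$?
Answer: $- \frac{1252383239716627}{126063} \approx -9.9346 \cdot 10^{9}$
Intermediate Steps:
$o{\left(P \right)} = \frac{2 P}{-241 + 2 P}$
$\left(o{\left(\frac{472}{527} \right)} + 26507\right) \left(-351513 - 23278\right) = \left(\frac{2 \cdot \frac{472}{527}}{-241 + 2 \cdot \frac{472}{527}} + 26507\right) \left(-351513 - 23278\right) = \left(\frac{2 \cdot 472 \cdot \frac{1}{527}}{-241 + 2 \cdot 472 \cdot \frac{1}{527}} + 26507\right) \left(-374791\right) = \left(2 \cdot \frac{472}{527} \frac{1}{-241 + 2 \cdot \frac{472}{527}} + 26507\right) \left(-374791\right) = \left(2 \cdot \frac{472}{527} \frac{1}{-241 + \frac{944}{527}} + 26507\right) \left(-374791\right) = \left(2 \cdot \frac{472}{527} \frac{1}{- \frac{126063}{527}} + 26507\right) \left(-374791\right) = \left(2 \cdot \frac{472}{527} \left(- \frac{527}{126063}\right) + 26507\right) \left(-374791\right) = \left(- \frac{944}{126063} + 26507\right) \left(-374791\right) = \frac{3341550997}{126063} \left(-374791\right) = - \frac{1252383239716627}{126063}$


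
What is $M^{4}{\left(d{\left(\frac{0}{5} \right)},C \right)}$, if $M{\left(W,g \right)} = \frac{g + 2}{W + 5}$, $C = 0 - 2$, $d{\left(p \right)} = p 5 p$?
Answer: $0$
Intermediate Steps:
$d{\left(p \right)} = 5 p^{2}$ ($d{\left(p \right)} = 5 p p = 5 p^{2}$)
$C = -2$
$M{\left(W,g \right)} = \frac{2 + g}{5 + W}$
$M^{4}{\left(d{\left(\frac{0}{5} \right)},C \right)} = \left(\frac{2 - 2}{5 + 5 \left(\frac{0}{5}\right)^{2}}\right)^{4} = \left(\frac{1}{5 + 5 \left(0 \cdot \frac{1}{5}\right)^{2}} \cdot 0\right)^{4} = \left(\frac{1}{5 + 5 \cdot 0^{2}} \cdot 0\right)^{4} = \left(\frac{1}{5 + 5 \cdot 0} \cdot 0\right)^{4} = \left(\frac{1}{5 + 0} \cdot 0\right)^{4} = \left(\frac{1}{5} \cdot 0\right)^{4} = 0^{4} = 0$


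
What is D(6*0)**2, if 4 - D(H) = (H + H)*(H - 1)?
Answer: 16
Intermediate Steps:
D(H) = 4 - 2*H*(-1 + H) (D(H) = 4 - (H + H)*(H - 1) = 4 - 2*H*(-1 + H))
D(6*0)**2 = (4 - 2*(6*0)**2 + 2*(6*0))**2 = (4 - 2*0**2 + 2*0)**2 = (4 - 2*0 + 0)**2 = (4 + 0 + 0)**2 = 4**2 = 16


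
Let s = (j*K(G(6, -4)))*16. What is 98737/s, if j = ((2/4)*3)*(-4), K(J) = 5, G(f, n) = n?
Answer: -98737/480 ≈ -205.70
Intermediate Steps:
j = -6 (j = ((2*(1/4))*3)*(-4) = ((1/2)*3)*(-4) = (3/2)*(-4) = -6)
s = -480 (s = -6*5*16 = -30*16 = -480)
98737/s = 98737/(-480) = 98737*(-1/480) = -98737/480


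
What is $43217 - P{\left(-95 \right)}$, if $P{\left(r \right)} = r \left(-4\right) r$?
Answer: $79317$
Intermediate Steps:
$P{\left(r \right)} = - 4 r^{2}$ ($P{\left(r \right)} = - 4 r r = - 4 r^{2}$)
$43217 - P{\left(-95 \right)} = 43217 - - 4 \left(-95\right)^{2} = 43217 - \left(-4\right) 9025 = 43217 - -36100 = 43217 + 36100 = 79317$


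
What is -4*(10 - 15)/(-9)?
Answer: -20/9 ≈ -2.2222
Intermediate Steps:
-4*(10 - 15)/(-9) = -(-20)*(-1)/9 = -4*5/9 = -20/9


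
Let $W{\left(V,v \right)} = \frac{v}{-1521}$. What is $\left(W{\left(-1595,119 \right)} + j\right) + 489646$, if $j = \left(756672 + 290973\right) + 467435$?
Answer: $\frac{3049188127}{1521} \approx 2.0047 \cdot 10^{6}$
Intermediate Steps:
$j = 1515080$ ($j = 1047645 + 467435 = 1515080$)
$W{\left(V,v \right)} = - \frac{v}{1521}$ ($W{\left(V,v \right)} = v \left(- \frac{1}{1521}\right) = - \frac{v}{1521}$)
$\left(W{\left(-1595,119 \right)} + j\right) + 489646 = \left(\left(- \frac{1}{1521}\right) 119 + 1515080\right) + 489646 = \left(- \frac{119}{1521} + 1515080\right) + 489646 = \frac{2304436561}{1521} + 489646 = \frac{3049188127}{1521}$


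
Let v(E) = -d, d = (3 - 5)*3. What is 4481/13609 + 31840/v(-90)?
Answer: 216668723/40827 ≈ 5307.0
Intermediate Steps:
d = -6 (d = -2*3 = -6)
v(E) = 6 (v(E) = -1*(-6) = 6)
4481/13609 + 31840/v(-90) = 4481/13609 + 31840/6 = 4481*(1/13609) + 31840*(⅙) = 4481/13609 + 15920/3 = 216668723/40827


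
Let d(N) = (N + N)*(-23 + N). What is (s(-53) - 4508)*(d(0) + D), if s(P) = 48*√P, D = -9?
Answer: 40572 - 432*I*√53 ≈ 40572.0 - 3145.0*I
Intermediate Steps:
d(N) = 2*N*(-23 + N) (d(N) = (2*N)*(-23 + N) = 2*N*(-23 + N))
(s(-53) - 4508)*(d(0) + D) = (48*√(-53) - 4508)*(2*0*(-23 + 0) - 9) = (48*(I*√53) - 4508)*(2*0*(-23) - 9) = (48*I*√53 - 4508)*(0 - 9) = (-4508 + 48*I*√53)*(-9) = 40572 - 432*I*√53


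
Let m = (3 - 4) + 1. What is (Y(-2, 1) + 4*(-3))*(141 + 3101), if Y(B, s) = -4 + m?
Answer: -51872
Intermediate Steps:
m = 0 (m = -1 + 1 = 0)
Y(B, s) = -4 (Y(B, s) = -4 + 0 = -4)
(Y(-2, 1) + 4*(-3))*(141 + 3101) = (-4 + 4*(-3))*(141 + 3101) = (-4 - 12)*3242 = -16*3242 = -51872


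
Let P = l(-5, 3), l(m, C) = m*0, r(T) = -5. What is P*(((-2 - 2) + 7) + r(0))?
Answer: 0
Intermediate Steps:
l(m, C) = 0
P = 0
P*(((-2 - 2) + 7) + r(0)) = 0*(((-2 - 2) + 7) - 5) = 0*((-4 + 7) - 5) = 0*(3 - 5) = 0*(-2) = 0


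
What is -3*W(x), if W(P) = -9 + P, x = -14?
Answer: 69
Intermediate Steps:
-3*W(x) = -3*(-9 - 14) = -3*(-23) = 69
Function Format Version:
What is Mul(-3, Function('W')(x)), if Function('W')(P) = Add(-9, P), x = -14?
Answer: 69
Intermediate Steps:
Mul(-3, Function('W')(x)) = Mul(-3, Add(-9, -14)) = Mul(-3, -23) = 69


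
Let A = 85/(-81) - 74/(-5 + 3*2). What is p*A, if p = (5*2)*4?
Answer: -243160/81 ≈ -3002.0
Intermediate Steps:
p = 40 (p = 10*4 = 40)
A = -6079/81 (A = 85*(-1/81) - 74/(-5 + 6) = -85/81 - 74/1 = -85/81 - 74*1 = -85/81 - 74 = -6079/81 ≈ -75.049)
p*A = 40*(-6079/81) = -243160/81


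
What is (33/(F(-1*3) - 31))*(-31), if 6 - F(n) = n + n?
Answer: 1023/19 ≈ 53.842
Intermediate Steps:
F(n) = 6 - 2*n (F(n) = 6 - (n + n) = 6 - 2*n)
(33/(F(-1*3) - 31))*(-31) = (33/((6 - (-2)*3) - 31))*(-31) = (33/((6 - 2*(-3)) - 31))*(-31) = (33/((6 + 6) - 31))*(-31) = (33/(12 - 31))*(-31) = (33/(-19))*(-31) = -1/19*33*(-31) = -33/19*(-31) = 1023/19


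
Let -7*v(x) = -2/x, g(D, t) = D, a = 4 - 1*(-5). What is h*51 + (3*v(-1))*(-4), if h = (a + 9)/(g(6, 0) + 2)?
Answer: 3309/28 ≈ 118.18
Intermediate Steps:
a = 9 (a = 4 + 5 = 9)
v(x) = 2/(7*x) (v(x) = -(-2)/(7*x) = 2/(7*x))
h = 9/4 (h = (9 + 9)/(6 + 2) = 18/8 = 18*(1/8) = 9/4 ≈ 2.2500)
h*51 + (3*v(-1))*(-4) = (9/4)*51 + (3*((2/7)/(-1)))*(-4) = 459/4 + (3*((2/7)*(-1)))*(-4) = 459/4 + (3*(-2/7))*(-4) = 459/4 - 6/7*(-4) = 459/4 + 24/7 = 3309/28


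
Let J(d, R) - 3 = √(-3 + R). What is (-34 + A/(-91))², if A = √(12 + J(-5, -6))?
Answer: (3094 + √3*√(5 + I))²/8281 ≈ 1158.9 + 0.28835*I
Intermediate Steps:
J(d, R) = 3 + √(-3 + R)
A = √(15 + 3*I) (A = √(12 + (3 + √(-3 - 6))) = √(12 + (3 + √(-9))) = √(12 + (3 + 3*I)) = √(15 + 3*I) ≈ 3.8921 + 0.3854*I)
(-34 + A/(-91))² = (-34 + √(15 + 3*I)/(-91))² = (-34 + √(15 + 3*I)*(-1/91))² = (-34 - √(15 + 3*I)/91)²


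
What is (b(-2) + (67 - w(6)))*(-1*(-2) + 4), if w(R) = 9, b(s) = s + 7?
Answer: 378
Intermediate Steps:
b(s) = 7 + s
(b(-2) + (67 - w(6)))*(-1*(-2) + 4) = ((7 - 2) + (67 - 1*9))*(-1*(-2) + 4) = (5 + (67 - 9))*(2 + 4) = (5 + 58)*6 = 63*6 = 378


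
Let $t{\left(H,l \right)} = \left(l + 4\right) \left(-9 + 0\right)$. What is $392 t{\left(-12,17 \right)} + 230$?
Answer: $-73858$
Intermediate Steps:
$t{\left(H,l \right)} = -36 - 9 l$ ($t{\left(H,l \right)} = \left(4 + l\right) \left(-9\right) = -36 - 9 l$)
$392 t{\left(-12,17 \right)} + 230 = 392 \left(-36 - 153\right) + 230 = 392 \left(-189\right) + 230 = -74088 + 230 = -73858$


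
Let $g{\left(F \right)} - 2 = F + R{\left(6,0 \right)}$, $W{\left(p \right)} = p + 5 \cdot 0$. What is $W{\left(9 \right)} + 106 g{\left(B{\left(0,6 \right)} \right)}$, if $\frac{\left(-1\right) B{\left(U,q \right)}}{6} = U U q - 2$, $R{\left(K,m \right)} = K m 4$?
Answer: $1493$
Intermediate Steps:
$R{\left(K,m \right)} = 4 K m$
$B{\left(U,q \right)} = 12 - 6 q U^{2}$ ($B{\left(U,q \right)} = - 6 \left(U U q - 2\right) = - 6 \left(U^{2} q - 2\right) = - 6 \left(q U^{2} - 2\right) = - 6 \left(-2 + q U^{2}\right) = 12 - 6 q U^{2}$)
$W{\left(p \right)} = p$ ($W{\left(p \right)} = p + 0 = p$)
$g{\left(F \right)} = 2 + F$ ($g{\left(F \right)} = 2 + \left(F + 4 \cdot 6 \cdot 0\right) = 2 + \left(F + 0\right) = 2 + F$)
$W{\left(9 \right)} + 106 g{\left(B{\left(0,6 \right)} \right)} = 9 + 106 \left(2 + \left(12 - 36 \cdot 0^{2}\right)\right) = 9 + 106 \left(2 + \left(12 - 36 \cdot 0\right)\right) = 9 + 106 \left(2 + \left(12 + 0\right)\right) = 9 + 106 \left(2 + 12\right) = 9 + 106 \cdot 14 = 9 + 1484 = 1493$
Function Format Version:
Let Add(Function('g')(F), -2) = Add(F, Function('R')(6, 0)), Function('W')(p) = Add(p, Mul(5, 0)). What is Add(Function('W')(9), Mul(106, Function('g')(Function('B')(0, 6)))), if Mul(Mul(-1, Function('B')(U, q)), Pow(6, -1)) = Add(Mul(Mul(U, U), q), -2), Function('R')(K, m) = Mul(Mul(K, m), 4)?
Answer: 1493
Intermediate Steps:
Function('R')(K, m) = Mul(4, K, m)
Function('B')(U, q) = Add(12, Mul(-6, q, Pow(U, 2))) (Function('B')(U, q) = Mul(-6, Add(Mul(Mul(U, U), q), -2)) = Mul(-6, Add(Mul(Pow(U, 2), q), -2)) = Mul(-6, Add(Mul(q, Pow(U, 2)), -2)) = Mul(-6, Add(-2, Mul(q, Pow(U, 2)))) = Add(12, Mul(-6, q, Pow(U, 2))))
Function('W')(p) = p (Function('W')(p) = Add(p, 0) = p)
Function('g')(F) = Add(2, F) (Function('g')(F) = Add(2, Add(F, Mul(4, 6, 0))) = Add(2, Add(F, 0)) = Add(2, F))
Add(Function('W')(9), Mul(106, Function('g')(Function('B')(0, 6)))) = Add(9, Mul(106, Add(2, Add(12, Mul(-6, 6, Pow(0, 2)))))) = Add(9, Mul(106, Add(2, Add(12, Mul(-6, 6, 0))))) = Add(9, Mul(106, Add(2, Add(12, 0)))) = Add(9, Mul(106, Add(2, 12))) = Add(9, Mul(106, 14)) = Add(9, 1484) = 1493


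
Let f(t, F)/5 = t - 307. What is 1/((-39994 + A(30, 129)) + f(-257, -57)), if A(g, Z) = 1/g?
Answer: -30/1284419 ≈ -2.3357e-5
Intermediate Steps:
f(t, F) = -1535 + 5*t (f(t, F) = 5*(t - 307) = 5*(-307 + t) = -1535 + 5*t)
1/((-39994 + A(30, 129)) + f(-257, -57)) = 1/((-39994 + 1/30) + (-1535 + 5*(-257))) = 1/((-39994 + 1/30) + (-1535 - 1285)) = 1/(-1199819/30 - 2820) = 1/(-1284419/30) = -30/1284419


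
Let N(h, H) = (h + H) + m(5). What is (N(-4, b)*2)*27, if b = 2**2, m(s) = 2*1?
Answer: 108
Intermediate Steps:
m(s) = 2
b = 4
N(h, H) = 2 + H + h (N(h, H) = (h + H) + 2 = (H + h) + 2 = 2 + H + h)
(N(-4, b)*2)*27 = ((2 + 4 - 4)*2)*27 = (2*2)*27 = 4*27 = 108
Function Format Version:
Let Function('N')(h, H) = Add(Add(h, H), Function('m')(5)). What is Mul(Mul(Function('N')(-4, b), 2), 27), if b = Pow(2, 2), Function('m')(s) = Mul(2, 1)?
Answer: 108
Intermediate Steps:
Function('m')(s) = 2
b = 4
Function('N')(h, H) = Add(2, H, h) (Function('N')(h, H) = Add(Add(h, H), 2) = Add(Add(H, h), 2) = Add(2, H, h))
Mul(Mul(Function('N')(-4, b), 2), 27) = Mul(Mul(Add(2, 4, -4), 2), 27) = Mul(Mul(2, 2), 27) = Mul(4, 27) = 108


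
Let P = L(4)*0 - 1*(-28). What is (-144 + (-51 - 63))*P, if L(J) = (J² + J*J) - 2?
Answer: -7224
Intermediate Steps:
L(J) = -2 + 2*J² (L(J) = (J² + J²) - 2 = 2*J² - 2 = -2 + 2*J²)
P = 28 (P = (-2 + 2*4²)*0 - 1*(-28) = (-2 + 2*16)*0 + 28 = (-2 + 32)*0 + 28 = 30*0 + 28 = 0 + 28 = 28)
(-144 + (-51 - 63))*P = (-144 + (-51 - 63))*28 = (-144 - 114)*28 = -258*28 = -7224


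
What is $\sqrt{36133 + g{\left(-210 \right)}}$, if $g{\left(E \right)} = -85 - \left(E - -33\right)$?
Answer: $15 \sqrt{161} \approx 190.33$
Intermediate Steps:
$g{\left(E \right)} = -118 - E$ ($g{\left(E \right)} = -85 - \left(E + 33\right) = -85 - \left(33 + E\right) = -118 - E$)
$\sqrt{36133 + g{\left(-210 \right)}} = \sqrt{36133 - -92} = \sqrt{36133 + \left(-118 + 210\right)} = \sqrt{36133 + 92} = \sqrt{36225} = 15 \sqrt{161}$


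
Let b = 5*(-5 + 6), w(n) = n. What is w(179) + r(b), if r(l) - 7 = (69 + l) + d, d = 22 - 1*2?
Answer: 280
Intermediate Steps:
d = 20 (d = 22 - 2 = 20)
b = 5 (b = 5*1 = 5)
r(l) = 96 + l (r(l) = 7 + ((69 + l) + 20) = 7 + (89 + l) = 96 + l)
w(179) + r(b) = 179 + (96 + 5) = 179 + 101 = 280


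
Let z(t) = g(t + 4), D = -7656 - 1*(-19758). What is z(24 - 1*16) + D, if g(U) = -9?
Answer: 12093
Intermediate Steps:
D = 12102 (D = -7656 + 19758 = 12102)
z(t) = -9
z(24 - 1*16) + D = -9 + 12102 = 12093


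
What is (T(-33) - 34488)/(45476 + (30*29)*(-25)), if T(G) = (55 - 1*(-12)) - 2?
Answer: -34423/23726 ≈ -1.4509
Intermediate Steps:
T(G) = 65 (T(G) = (55 + 12) - 2 = 67 - 2 = 65)
(T(-33) - 34488)/(45476 + (30*29)*(-25)) = (65 - 34488)/(45476 + (30*29)*(-25)) = -34423/(45476 + 870*(-25)) = -34423/(45476 - 21750) = -34423/23726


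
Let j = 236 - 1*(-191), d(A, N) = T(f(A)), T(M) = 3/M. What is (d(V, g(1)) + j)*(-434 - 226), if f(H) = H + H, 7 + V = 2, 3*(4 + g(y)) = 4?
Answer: -281622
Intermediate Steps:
g(y) = -8/3 (g(y) = -4 + (⅓)*4 = -4 + 4/3 = -8/3)
V = -5 (V = -7 + 2 = -5)
f(H) = 2*H
d(A, N) = 3/(2*A) (d(A, N) = 3/((2*A)) = 3*(1/(2*A)) = 3/(2*A))
j = 427 (j = 236 + 191 = 427)
(d(V, g(1)) + j)*(-434 - 226) = ((3/2)/(-5) + 427)*(-434 - 226) = ((3/2)*(-⅕) + 427)*(-660) = (-3/10 + 427)*(-660) = (4267/10)*(-660) = -281622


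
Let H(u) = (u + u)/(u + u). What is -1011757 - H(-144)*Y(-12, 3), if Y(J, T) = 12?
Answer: -1011769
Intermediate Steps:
H(u) = 1 (H(u) = (2*u)/((2*u)) = (2*u)*(1/(2*u)) = 1)
-1011757 - H(-144)*Y(-12, 3) = -1011757 - 12 = -1011769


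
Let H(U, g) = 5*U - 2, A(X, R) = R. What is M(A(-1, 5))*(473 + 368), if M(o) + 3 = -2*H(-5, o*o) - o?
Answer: 38686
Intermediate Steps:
H(U, g) = -2 + 5*U
M(o) = 51 - o (M(o) = -3 + (-2*(-2 + 5*(-5)) - o) = -3 + (-2*(-2 - 25) - o) = -3 + (-2*(-27) - o) = -3 + (54 - o) = 51 - o)
M(A(-1, 5))*(473 + 368) = (51 - 1*5)*(473 + 368) = (51 - 5)*841 = 46*841 = 38686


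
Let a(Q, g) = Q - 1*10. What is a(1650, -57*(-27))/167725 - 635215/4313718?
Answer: -19893387671/144703670310 ≈ -0.13748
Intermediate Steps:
a(Q, g) = -10 + Q (a(Q, g) = Q - 10 = -10 + Q)
a(1650, -57*(-27))/167725 - 635215/4313718 = (-10 + 1650)/167725 - 635215/4313718 = 1640*(1/167725) - 635215*1/4313718 = 328/33545 - 635215/4313718 = -19893387671/144703670310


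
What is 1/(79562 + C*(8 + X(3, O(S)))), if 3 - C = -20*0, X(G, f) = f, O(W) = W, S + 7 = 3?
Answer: 1/79574 ≈ 1.2567e-5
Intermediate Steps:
S = -4 (S = -7 + 3 = -4)
C = 3 (C = 3 - (-20)*0 = 3 - 1*0 = 3 + 0 = 3)
1/(79562 + C*(8 + X(3, O(S)))) = 1/(79562 + 3*(8 - 4)) = 1/(79562 + 3*4) = 1/(79562 + 12) = 1/79574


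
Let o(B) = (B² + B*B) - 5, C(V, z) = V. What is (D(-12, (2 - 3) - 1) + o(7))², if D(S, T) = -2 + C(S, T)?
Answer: 6241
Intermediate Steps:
D(S, T) = -2 + S
o(B) = -5 + 2*B² (o(B) = (B² + B²) - 5 = 2*B² - 5 = -5 + 2*B²)
(D(-12, (2 - 3) - 1) + o(7))² = ((-2 - 12) + (-5 + 2*7²))² = (-14 + (-5 + 2*49))² = (-14 + (-5 + 98))² = (-14 + 93)² = 79² = 6241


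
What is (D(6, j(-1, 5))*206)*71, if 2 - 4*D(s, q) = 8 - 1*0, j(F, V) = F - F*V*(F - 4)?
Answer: -21939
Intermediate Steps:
j(F, V) = F - F*V*(-4 + F)
D(s, q) = -3/2 (D(s, q) = ½ - (8 - 1*0)/4 = ½ - (8 + 0)/4 = ½ - ¼*8 = ½ - 2 = -3/2)
(D(6, j(-1, 5))*206)*71 = -3/2*206*71 = -309*71 = -21939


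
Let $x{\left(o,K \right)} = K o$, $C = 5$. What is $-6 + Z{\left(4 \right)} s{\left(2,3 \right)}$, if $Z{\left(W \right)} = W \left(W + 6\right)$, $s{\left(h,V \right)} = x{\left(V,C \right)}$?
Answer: $594$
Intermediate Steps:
$s{\left(h,V \right)} = 5 V$
$Z{\left(W \right)} = W \left(6 + W\right)$
$-6 + Z{\left(4 \right)} s{\left(2,3 \right)} = -6 + 4 \left(6 + 4\right) 5 \cdot 3 = -6 + 4 \cdot 10 \cdot 15 = -6 + 40 \cdot 15 = -6 + 600 = 594$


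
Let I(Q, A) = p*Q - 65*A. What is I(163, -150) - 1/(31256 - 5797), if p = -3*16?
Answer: 49034033/25459 ≈ 1926.0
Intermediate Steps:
p = -48
I(Q, A) = -65*A - 48*Q (I(Q, A) = -48*Q - 65*A = -65*A - 48*Q)
I(163, -150) - 1/(31256 - 5797) = (-65*(-150) - 48*163) - 1/(31256 - 5797) = (9750 - 7824) - 1/25459 = 1926 - 1*1/25459 = 1926 - 1/25459 = 49034033/25459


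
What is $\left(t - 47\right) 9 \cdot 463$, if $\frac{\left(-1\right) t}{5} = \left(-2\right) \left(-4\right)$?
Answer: $-362529$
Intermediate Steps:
$t = -40$ ($t = - 5 \left(\left(-2\right) \left(-4\right)\right) = \left(-5\right) 8 = -40$)
$\left(t - 47\right) 9 \cdot 463 = \left(-40 - 47\right) 9 \cdot 463 = \left(-87\right) 9 \cdot 463 = \left(-783\right) 463 = -362529$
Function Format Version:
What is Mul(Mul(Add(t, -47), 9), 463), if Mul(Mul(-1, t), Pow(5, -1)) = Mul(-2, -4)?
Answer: -362529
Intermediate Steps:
t = -40 (t = Mul(-5, Mul(-2, -4)) = Mul(-5, 8) = -40)
Mul(Mul(Add(t, -47), 9), 463) = Mul(Mul(Add(-40, -47), 9), 463) = Mul(Mul(-87, 9), 463) = Mul(-783, 463) = -362529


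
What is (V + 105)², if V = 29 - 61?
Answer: 5329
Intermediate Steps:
V = -32
(V + 105)² = (-32 + 105)² = 73² = 5329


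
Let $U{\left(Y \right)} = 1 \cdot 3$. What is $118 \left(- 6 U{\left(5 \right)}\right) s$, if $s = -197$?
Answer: $418428$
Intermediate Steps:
$U{\left(Y \right)} = 3$
$118 \left(- 6 U{\left(5 \right)}\right) s = 118 \left(\left(-6\right) 3\right) \left(-197\right) = 118 \left(-18\right) \left(-197\right) = \left(-2124\right) \left(-197\right) = 418428$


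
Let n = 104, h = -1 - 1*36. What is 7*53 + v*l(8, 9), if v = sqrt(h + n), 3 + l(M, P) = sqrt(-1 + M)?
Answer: 371 + sqrt(67)*(-3 + sqrt(7)) ≈ 368.10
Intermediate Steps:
l(M, P) = -3 + sqrt(-1 + M)
h = -37 (h = -1 - 36 = -37)
v = sqrt(67) (v = sqrt(-37 + 104) = sqrt(67) ≈ 8.1853)
7*53 + v*l(8, 9) = 7*53 + sqrt(67)*(-3 + sqrt(-1 + 8)) = 371 + sqrt(67)*(-3 + sqrt(7))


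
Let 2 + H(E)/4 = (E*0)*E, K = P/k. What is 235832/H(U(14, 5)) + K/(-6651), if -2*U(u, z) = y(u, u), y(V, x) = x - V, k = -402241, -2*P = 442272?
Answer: -26288437700975/891768297 ≈ -29479.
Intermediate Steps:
P = -221136 (P = -1/2*442272 = -221136)
U(u, z) = 0 (U(u, z) = -(u - u)/2 = -1/2*0 = 0)
K = 221136/402241 (K = -221136/(-402241) = -221136*(-1/402241) = 221136/402241 ≈ 0.54976)
H(E) = -8 (H(E) = -8 + 4*((E*0)*E) = -8 + 4*(0*E) = -8 + 4*0 = -8 + 0 = -8)
235832/H(U(14, 5)) + K/(-6651) = 235832/(-8) + (221136/402241)/(-6651) = 235832*(-1/8) + (221136/402241)*(-1/6651) = -29479 - 73712/891768297 = -26288437700975/891768297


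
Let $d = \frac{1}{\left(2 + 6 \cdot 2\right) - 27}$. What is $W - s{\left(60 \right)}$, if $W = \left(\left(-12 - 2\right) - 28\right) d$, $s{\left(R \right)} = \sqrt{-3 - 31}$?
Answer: $\frac{42}{13} - i \sqrt{34} \approx 3.2308 - 5.831 i$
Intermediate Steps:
$s{\left(R \right)} = i \sqrt{34}$ ($s{\left(R \right)} = \sqrt{-34} = i \sqrt{34}$)
$d = - \frac{1}{13}$ ($d = \frac{1}{\left(2 + 12\right) - 27} = \frac{1}{14 - 27} = \frac{1}{-13} = - \frac{1}{13} \approx -0.076923$)
$W = \frac{42}{13}$ ($W = \left(\left(-12 - 2\right) - 28\right) \left(- \frac{1}{13}\right) = \left(-14 - 28\right) \left(- \frac{1}{13}\right) = \left(-42\right) \left(- \frac{1}{13}\right) = \frac{42}{13} \approx 3.2308$)
$W - s{\left(60 \right)} = \frac{42}{13} - i \sqrt{34}$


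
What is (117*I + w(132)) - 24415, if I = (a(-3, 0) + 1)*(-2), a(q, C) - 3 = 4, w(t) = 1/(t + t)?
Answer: -6939767/264 ≈ -26287.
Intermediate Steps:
w(t) = 1/(2*t)
a(q, C) = 7 (a(q, C) = 3 + 4 = 7)
I = -16 (I = (7 + 1)*(-2) = 8*(-2) = -16)
(117*I + w(132)) - 24415 = (117*(-16) + (1/2)/132) - 24415 = (-1872 + (1/2)*(1/132)) - 24415 = (-1872 + 1/264) - 24415 = -494207/264 - 24415 = -6939767/264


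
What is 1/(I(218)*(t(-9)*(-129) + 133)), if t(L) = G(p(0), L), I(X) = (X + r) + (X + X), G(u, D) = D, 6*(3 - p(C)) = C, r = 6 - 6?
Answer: 1/846276 ≈ 1.1816e-6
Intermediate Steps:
r = 0
p(C) = 3 - C/6
I(X) = 3*X (I(X) = (X + 0) + (X + X) = X + 2*X = 3*X)
t(L) = L
1/(I(218)*(t(-9)*(-129) + 133)) = 1/(((3*218))*(-9*(-129) + 133)) = 1/(654*(1161 + 133)) = (1/654)/1294 = (1/654)*(1/1294) = 1/846276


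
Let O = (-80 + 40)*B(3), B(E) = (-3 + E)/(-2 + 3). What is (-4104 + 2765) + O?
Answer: -1339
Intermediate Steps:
B(E) = -3 + E (B(E) = (-3 + E)/1 = (-3 + E)*1 = -3 + E)
O = 0 (O = (-80 + 40)*(-3 + 3) = -40*0 = 0)
(-4104 + 2765) + O = (-4104 + 2765) + 0 = -1339 + 0 = -1339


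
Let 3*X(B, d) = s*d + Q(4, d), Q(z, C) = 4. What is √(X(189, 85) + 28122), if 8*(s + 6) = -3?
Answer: 25*√6438/12 ≈ 167.16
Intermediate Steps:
s = -51/8 (s = -6 + (⅛)*(-3) = -6 - 3/8 = -51/8 ≈ -6.3750)
X(B, d) = 4/3 - 17*d/8 (X(B, d) = (-51*d/8 + 4)/3 = (4 - 51*d/8)/3 = 4/3 - 17*d/8)
√(X(189, 85) + 28122) = √((4/3 - 17/8*85) + 28122) = √((4/3 - 1445/8) + 28122) = √(-4303/24 + 28122) = √(670625/24) = 25*√6438/12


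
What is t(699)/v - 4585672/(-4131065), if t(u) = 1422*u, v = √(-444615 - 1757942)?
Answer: 4585672/4131065 - 993978*I*√2202557/2202557 ≈ 1.11 - 669.75*I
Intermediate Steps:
v = I*√2202557 (v = √(-2202557) = I*√2202557 ≈ 1484.1*I)
t(699)/v - 4585672/(-4131065) = (1422*699)/((I*√2202557)) - 4585672/(-4131065) = 993978*(-I*√2202557/2202557) - 4585672*(-1/4131065) = -993978*I*√2202557/2202557 + 4585672/4131065 = 4585672/4131065 - 993978*I*√2202557/2202557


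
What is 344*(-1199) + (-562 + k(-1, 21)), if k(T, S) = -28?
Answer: -413046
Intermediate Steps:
344*(-1199) + (-562 + k(-1, 21)) = 344*(-1199) + (-562 - 28) = -412456 - 590 = -413046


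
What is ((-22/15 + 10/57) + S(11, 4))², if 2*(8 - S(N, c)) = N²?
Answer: 940096921/324900 ≈ 2893.5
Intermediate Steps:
S(N, c) = 8 - N²/2
((-22/15 + 10/57) + S(11, 4))² = ((-22/15 + 10/57) + (8 - ½*11²))² = ((-22*1/15 + 10*(1/57)) + (8 - ½*121))² = ((-22/15 + 10/57) + (8 - 121/2))² = (-368/285 - 105/2)² = (-30661/570)² = 940096921/324900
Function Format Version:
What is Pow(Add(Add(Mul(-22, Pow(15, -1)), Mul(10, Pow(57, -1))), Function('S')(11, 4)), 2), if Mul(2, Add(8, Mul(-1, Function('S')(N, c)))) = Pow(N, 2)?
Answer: Rational(940096921, 324900) ≈ 2893.5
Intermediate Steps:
Function('S')(N, c) = Add(8, Mul(Rational(-1, 2), Pow(N, 2)))
Pow(Add(Add(Mul(-22, Pow(15, -1)), Mul(10, Pow(57, -1))), Function('S')(11, 4)), 2) = Pow(Add(Add(Mul(-22, Pow(15, -1)), Mul(10, Pow(57, -1))), Add(8, Mul(Rational(-1, 2), Pow(11, 2)))), 2) = Pow(Add(Add(Mul(-22, Rational(1, 15)), Mul(10, Rational(1, 57))), Add(8, Mul(Rational(-1, 2), 121))), 2) = Pow(Add(Add(Rational(-22, 15), Rational(10, 57)), Add(8, Rational(-121, 2))), 2) = Pow(Add(Rational(-368, 285), Rational(-105, 2)), 2) = Pow(Rational(-30661, 570), 2) = Rational(940096921, 324900)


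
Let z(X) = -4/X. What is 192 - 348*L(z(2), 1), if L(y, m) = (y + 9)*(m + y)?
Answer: 2628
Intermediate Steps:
L(y, m) = (9 + y)*(m + y)
192 - 348*L(z(2), 1) = 192 - 348*((-4/2)² + 9*1 + 9*(-4/2) + 1*(-4/2)) = 192 - 348*((-4*½)² + 9 + 9*(-4*½) + 1*(-4*½)) = 192 - 348*((-2)² + 9 + 9*(-2) + 1*(-2)) = 192 - 348*(4 + 9 - 18 - 2) = 192 - 348*(-7) = 192 + 2436 = 2628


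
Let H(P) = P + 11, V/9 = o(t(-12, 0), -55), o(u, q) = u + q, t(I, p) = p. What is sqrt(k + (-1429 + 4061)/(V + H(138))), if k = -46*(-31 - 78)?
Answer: 3*sqrt(16648482)/173 ≈ 70.756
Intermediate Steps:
o(u, q) = q + u
V = -495 (V = 9*(-55 + 0) = 9*(-55) = -495)
H(P) = 11 + P
k = 5014 (k = -46*(-109) = 5014)
sqrt(k + (-1429 + 4061)/(V + H(138))) = sqrt(5014 + (-1429 + 4061)/(-495 + (11 + 138))) = sqrt(5014 + 2632/(-495 + 149)) = sqrt(5014 + 2632/(-346)) = sqrt(5014 + 2632*(-1/346)) = sqrt(5014 - 1316/173) = sqrt(866106/173) = 3*sqrt(16648482)/173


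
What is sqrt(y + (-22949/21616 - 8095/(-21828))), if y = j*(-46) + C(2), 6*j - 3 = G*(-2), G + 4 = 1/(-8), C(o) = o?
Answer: I*sqrt(73867772581251243)/29489628 ≈ 9.2163*I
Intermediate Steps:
G = -33/8 (G = -4 + 1/(-8) = -4 - 1/8 = -33/8 ≈ -4.1250)
j = 15/8 (j = 1/2 + (-33/8*(-2))/6 = 1/2 + (1/6)*(33/4) = 1/2 + 11/8 = 15/8 ≈ 1.8750)
y = -337/4 (y = (15/8)*(-46) + 2 = -345/4 + 2 = -337/4 ≈ -84.250)
sqrt(y + (-22949/21616 - 8095/(-21828))) = sqrt(-337/4 + (-22949/21616 - 8095/(-21828))) = sqrt(-337/4 + (-22949*1/21616 - 8095*(-1/21828))) = sqrt(-337/4 + (-22949/21616 + 8095/21828)) = sqrt(-337/4 - 81487313/117958512) = sqrt(-10019491949/117958512) = I*sqrt(73867772581251243)/29489628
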